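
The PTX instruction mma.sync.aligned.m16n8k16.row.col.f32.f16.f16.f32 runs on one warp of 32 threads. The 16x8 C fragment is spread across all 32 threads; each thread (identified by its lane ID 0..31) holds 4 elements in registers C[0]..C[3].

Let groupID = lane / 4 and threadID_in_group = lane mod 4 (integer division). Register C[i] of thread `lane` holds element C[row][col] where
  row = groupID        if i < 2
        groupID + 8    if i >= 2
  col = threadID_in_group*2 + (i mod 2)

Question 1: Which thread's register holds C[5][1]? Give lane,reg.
20,1

r=5⇒gr=5,Rb=0  c=1⇒th=0,odd=1
L=5*4+0=20  i=0*2+1=1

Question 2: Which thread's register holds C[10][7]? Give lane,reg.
11,3

r: 10->gid=2,r8=1  c: 7->tid=3,i&1=1
L=2*4+3=11  i=1*2+1=3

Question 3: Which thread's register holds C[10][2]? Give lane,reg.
9,2

r:10=>grp=2,rB=1  c:2=>tig=1,lo=0
L=2*4+1=9  i=1*2+0=2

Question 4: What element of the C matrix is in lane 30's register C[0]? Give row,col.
7,4

L=30→G=30>>2=7, T=30&3=2
[0]→row 7+0=7  col 2·2+0=4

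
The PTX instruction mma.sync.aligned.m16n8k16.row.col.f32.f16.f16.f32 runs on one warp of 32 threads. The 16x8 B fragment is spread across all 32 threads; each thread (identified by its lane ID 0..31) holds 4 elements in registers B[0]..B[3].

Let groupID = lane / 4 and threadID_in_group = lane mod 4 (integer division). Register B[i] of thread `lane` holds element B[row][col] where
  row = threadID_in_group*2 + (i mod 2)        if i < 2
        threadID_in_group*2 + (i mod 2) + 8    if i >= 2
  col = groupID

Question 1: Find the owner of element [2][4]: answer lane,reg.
c:4=>grp=4  r:2=>rB=0,tig=1,lo=0
L=4*4+1=17  i=0*2+0=0

17,0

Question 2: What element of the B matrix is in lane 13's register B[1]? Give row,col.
13: gid=3,tid=1
[1] (1*2+1+0,3) = (3,3)

3,3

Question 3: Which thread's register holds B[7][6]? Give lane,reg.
c=6⇒gr=6  r=7⇒Rb=0,th=3,odd=1
L=6*4+3=27  i=0*2+1=1

27,1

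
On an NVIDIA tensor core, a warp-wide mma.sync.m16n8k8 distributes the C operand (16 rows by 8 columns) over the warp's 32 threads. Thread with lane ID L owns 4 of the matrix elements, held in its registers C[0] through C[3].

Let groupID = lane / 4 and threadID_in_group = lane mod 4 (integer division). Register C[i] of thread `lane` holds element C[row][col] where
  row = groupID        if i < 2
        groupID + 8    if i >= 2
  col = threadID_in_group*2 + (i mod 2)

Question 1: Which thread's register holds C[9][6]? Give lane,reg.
7,2

r=9->g=1,rb=1  c=6->t=3,b0=0
L=1*4+3=7  i=1*2+0=2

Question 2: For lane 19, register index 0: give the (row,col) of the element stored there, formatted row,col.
19: gid=4,tid=3
[0] (4+0,3*2+0) = (4,6)

4,6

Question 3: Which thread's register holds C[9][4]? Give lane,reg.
6,2

r: 9->gid=1,r8=1  c: 4->tid=2,i&1=0
L=1*4+2=6  i=1*2+0=2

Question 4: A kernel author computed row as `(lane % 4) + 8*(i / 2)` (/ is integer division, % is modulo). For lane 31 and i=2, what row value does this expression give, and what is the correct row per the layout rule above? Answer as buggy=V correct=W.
`(lane % 4) + 8*(i / 2)`[31,2]=>11
L=31=>grp=31>>2=7, tig=31&3=3
[2]=>row 7+8=15  col 3·2+0=6
row: 11 vs 15

buggy=11 correct=15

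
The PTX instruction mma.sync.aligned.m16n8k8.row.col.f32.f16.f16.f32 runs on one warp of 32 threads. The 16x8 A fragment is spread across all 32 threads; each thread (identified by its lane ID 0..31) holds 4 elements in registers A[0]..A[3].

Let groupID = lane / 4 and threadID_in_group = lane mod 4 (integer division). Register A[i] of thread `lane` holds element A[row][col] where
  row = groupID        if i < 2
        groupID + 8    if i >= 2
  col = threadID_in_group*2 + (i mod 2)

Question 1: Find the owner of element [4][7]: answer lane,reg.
r=4->g=4,rb=0  c=7->t=3,b0=1
L=4*4+3=19  i=0*2+1=1

19,1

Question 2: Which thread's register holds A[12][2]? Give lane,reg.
17,2

r=12→G=4,rhi=1  c=2→T=1,p=0
L=4*4+1=17  i=1*2+0=2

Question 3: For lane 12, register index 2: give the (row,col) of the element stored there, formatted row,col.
11,0

lane 12=>12/4=3, 12 mod 4=0
i=2  r:3+8=>11  c:2·0+0=>0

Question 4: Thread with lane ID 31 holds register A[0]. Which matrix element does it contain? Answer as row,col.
7,6

lane 31: gid=7 (31/4), tid=3 (31%4)
i=0: r=7+0=7, c=3*2+0=6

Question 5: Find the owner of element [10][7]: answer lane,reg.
r=10⇒gr=2,Rb=1  c=7⇒th=3,odd=1
L=2*4+3=11  i=1*2+1=3

11,3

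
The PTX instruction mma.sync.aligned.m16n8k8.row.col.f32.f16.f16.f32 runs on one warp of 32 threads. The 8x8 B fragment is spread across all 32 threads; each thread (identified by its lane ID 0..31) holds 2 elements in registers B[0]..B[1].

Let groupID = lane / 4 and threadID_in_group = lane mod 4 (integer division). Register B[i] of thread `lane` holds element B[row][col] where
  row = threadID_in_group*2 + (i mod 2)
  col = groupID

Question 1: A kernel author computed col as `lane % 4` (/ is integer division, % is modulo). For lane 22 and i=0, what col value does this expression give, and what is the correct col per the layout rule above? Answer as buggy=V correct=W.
buggy=2 correct=5

`lane % 4`[22,0]->2
lane 22: g=5 (22/4), t=2 (22%4)
i=0: r=2*2+0=4, c=g=5
col: 2 vs 5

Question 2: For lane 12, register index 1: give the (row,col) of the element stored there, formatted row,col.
12: gr=3,th=0
[1] (0*2+1,3) = (1,3)

1,3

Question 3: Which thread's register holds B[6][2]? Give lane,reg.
c: 2->gid=2  r: 6->tid=3,i&1=0
L=2*4+3=11  i=0=0

11,0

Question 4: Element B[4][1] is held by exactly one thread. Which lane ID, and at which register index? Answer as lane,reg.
6,0

c=1→G=1  r=4→T=2,p=0
L=1*4+2=6  i=0=0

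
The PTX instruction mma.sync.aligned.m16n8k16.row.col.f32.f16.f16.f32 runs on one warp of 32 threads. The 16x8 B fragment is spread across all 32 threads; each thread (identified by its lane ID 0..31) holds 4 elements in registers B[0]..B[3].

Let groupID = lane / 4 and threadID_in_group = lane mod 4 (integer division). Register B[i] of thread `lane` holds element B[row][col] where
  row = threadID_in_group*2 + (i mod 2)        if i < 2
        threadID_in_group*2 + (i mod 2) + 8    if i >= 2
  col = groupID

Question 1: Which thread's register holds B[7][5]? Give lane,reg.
23,1

c=5->g=5  r=7->rb=0,t=3,b0=1
L=5*4+3=23  i=0*2+1=1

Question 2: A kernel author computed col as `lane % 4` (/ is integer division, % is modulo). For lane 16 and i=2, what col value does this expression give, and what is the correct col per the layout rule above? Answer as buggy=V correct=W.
`lane % 4`[16,2]⇒0
L=16⇒gr=16>>2=4, th=16&3=0
[2]⇒row 0·2+0+8=8  col gr=4
col: 0 vs 4

buggy=0 correct=4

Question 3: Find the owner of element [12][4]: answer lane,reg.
c: 4->gid=4  r: 12->r8=1,tid=2,i&1=0
L=4*4+2=18  i=1*2+0=2

18,2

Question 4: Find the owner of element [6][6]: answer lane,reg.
c=6→G=6  r=6→rhi=0,T=3,p=0
L=6*4+3=27  i=0*2+0=0

27,0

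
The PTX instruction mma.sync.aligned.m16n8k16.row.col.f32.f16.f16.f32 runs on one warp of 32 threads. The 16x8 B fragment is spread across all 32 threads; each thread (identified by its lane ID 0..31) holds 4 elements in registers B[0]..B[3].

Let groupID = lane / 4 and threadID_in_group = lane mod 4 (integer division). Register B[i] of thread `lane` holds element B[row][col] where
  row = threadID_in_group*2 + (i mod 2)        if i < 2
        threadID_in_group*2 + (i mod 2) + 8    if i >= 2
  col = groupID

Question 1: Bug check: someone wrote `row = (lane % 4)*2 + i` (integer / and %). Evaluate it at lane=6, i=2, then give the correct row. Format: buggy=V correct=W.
`(lane % 4)*2 + i`[6,2]->6
lane 6->6/4=1, 6 mod 4=2
i=2  r:2·2+0+8->12  c:1
row: 6 vs 12

buggy=6 correct=12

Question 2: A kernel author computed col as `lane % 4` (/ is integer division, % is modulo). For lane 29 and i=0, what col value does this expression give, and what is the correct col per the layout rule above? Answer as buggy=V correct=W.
`lane % 4`[29,0]⇒1
29: gr=7,th=1
[0] (1*2+0+0,7) = (2,7)
col: 1 vs 7

buggy=1 correct=7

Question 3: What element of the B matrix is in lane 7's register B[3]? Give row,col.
15,1

7: gr=1,th=3
[3] (3*2+1+8,1) = (15,1)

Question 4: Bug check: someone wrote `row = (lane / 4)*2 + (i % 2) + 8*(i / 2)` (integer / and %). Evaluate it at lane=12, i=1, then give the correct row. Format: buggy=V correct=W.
buggy=7 correct=1

`(lane / 4)*2 + (i % 2) + 8*(i / 2)`[12,1]->7
L=12->g=12>>2=3, t=12&3=0
[1]->row 0·2+1+0=1  col g=3
row: 7 vs 1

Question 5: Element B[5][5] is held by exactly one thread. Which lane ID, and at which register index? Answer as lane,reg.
22,1

c=5→G=5  r=5→rhi=0,T=2,p=1
L=5*4+2=22  i=0*2+1=1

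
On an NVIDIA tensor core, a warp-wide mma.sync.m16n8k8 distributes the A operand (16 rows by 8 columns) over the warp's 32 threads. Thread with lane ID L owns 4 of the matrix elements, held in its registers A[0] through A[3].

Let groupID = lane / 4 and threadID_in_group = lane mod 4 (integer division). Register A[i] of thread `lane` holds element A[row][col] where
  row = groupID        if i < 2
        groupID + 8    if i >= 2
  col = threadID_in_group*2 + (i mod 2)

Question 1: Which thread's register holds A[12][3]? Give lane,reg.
r=12->g=4,rb=1  c=3->t=1,b0=1
L=4*4+1=17  i=1*2+1=3

17,3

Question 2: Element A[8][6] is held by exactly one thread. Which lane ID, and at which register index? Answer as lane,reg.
r=8->g=0,rb=1  c=6->t=3,b0=0
L=0*4+3=3  i=1*2+0=2

3,2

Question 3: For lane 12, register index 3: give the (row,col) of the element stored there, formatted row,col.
11,1

lane 12: g=3 (12/4), t=0 (12%4)
i=3: r=3+8=11, c=0*2+1=1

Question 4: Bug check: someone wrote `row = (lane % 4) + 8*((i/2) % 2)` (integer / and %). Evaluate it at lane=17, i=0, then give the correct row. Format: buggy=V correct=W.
`(lane % 4) + 8*((i/2) % 2)`[17,0]->1
17: g=4,t=1
[0] (4+0,1*2+0) = (4,2)
row: 1 vs 4

buggy=1 correct=4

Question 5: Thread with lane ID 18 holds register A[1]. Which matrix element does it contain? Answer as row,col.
18: G=4,T=2
[1] (4+0,2*2+1) = (4,5)

4,5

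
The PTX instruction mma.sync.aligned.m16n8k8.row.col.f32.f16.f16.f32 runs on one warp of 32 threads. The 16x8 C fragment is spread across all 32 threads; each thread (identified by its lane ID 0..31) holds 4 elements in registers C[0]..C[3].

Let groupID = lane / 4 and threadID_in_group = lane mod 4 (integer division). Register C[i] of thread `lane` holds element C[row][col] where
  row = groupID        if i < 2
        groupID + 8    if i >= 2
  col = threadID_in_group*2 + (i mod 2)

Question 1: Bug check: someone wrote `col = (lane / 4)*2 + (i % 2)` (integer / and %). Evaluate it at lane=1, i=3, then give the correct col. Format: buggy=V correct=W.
`(lane / 4)*2 + (i % 2)`[1,3]→1
L=1→G=1>>2=0, T=1&3=1
[3]→row 0+8=8  col 1·2+1=3
col: 1 vs 3

buggy=1 correct=3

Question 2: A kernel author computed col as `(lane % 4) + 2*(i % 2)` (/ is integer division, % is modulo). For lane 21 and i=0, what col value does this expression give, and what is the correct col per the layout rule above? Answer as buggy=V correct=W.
buggy=1 correct=2

`(lane % 4) + 2*(i % 2)`[21,0]=>1
L=21=>grp=21>>2=5, tig=21&3=1
[0]=>row 5+0=5  col 1·2+0=2
col: 1 vs 2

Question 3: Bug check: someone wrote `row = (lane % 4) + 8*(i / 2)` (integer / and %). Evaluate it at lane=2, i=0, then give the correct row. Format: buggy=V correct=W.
`(lane % 4) + 8*(i / 2)`[2,0]⇒2
lane 2⇒2/4=0, 2 mod 4=2
i=0  r:0+0⇒0  c:2·2+0⇒4
row: 2 vs 0

buggy=2 correct=0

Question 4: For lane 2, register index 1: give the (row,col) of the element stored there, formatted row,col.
0,5

lane 2: grp=0 (2/4), tig=2 (2%4)
i=1: r=0+0=0, c=2*2+1=5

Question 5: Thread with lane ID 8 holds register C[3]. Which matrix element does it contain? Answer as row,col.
lane 8: gid=2 (8/4), tid=0 (8%4)
i=3: r=2+8=10, c=0*2+1=1

10,1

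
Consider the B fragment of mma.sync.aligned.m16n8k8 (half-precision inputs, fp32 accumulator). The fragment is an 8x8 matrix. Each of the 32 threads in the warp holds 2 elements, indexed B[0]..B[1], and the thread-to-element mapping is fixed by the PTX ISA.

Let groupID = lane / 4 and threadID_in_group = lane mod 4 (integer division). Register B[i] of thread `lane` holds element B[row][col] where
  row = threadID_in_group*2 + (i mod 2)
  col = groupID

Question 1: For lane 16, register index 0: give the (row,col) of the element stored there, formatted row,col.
lane 16->16/4=4, 16 mod 4=0
i=0  r:2·0+0->0  c:4

0,4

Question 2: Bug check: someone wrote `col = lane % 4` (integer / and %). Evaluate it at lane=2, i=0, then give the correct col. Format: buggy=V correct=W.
`lane % 4`[2,0]->2
lane 2->2/4=0, 2 mod 4=2
i=0  r:2·2+0->4  c:0
col: 2 vs 0

buggy=2 correct=0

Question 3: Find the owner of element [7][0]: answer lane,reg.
3,1

c: 0->gid=0  r: 7->tid=3,i&1=1
L=0*4+3=3  i=1=1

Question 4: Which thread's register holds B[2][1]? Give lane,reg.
5,0

c: 1->gid=1  r: 2->tid=1,i&1=0
L=1*4+1=5  i=0=0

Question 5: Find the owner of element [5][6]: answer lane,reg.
c=6->g=6  r=5->t=2,b0=1
L=6*4+2=26  i=1=1

26,1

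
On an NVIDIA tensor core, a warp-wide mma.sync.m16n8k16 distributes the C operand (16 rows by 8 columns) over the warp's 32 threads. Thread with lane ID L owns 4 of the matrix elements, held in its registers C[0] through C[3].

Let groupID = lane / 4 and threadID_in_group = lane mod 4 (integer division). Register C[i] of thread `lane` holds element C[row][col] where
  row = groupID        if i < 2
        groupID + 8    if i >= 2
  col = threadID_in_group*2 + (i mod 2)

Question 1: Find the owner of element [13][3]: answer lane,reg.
21,3

r=13→G=5,rhi=1  c=3→T=1,p=1
L=5*4+1=21  i=1*2+1=3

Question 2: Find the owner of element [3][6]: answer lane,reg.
15,0

r=3->g=3,rb=0  c=6->t=3,b0=0
L=3*4+3=15  i=0*2+0=0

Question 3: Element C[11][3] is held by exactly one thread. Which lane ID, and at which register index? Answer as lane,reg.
r=11->g=3,rb=1  c=3->t=1,b0=1
L=3*4+1=13  i=1*2+1=3

13,3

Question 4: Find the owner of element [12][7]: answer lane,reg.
19,3

r=12→G=4,rhi=1  c=7→T=3,p=1
L=4*4+3=19  i=1*2+1=3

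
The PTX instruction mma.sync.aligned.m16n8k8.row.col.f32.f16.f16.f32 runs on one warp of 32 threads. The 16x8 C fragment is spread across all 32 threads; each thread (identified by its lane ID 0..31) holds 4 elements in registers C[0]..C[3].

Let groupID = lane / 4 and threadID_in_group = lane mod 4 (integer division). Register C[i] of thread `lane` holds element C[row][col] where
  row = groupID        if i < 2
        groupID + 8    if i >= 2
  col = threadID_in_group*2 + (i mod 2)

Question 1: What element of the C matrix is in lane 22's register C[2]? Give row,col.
13,4

lane 22: g=5 (22/4), t=2 (22%4)
i=2: r=5+8=13, c=2*2+0=4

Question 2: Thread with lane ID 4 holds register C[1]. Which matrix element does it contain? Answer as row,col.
1,1

4: G=1,T=0
[1] (1+0,0*2+1) = (1,1)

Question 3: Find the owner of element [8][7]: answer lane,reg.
3,3

r: 8->gid=0,r8=1  c: 7->tid=3,i&1=1
L=0*4+3=3  i=1*2+1=3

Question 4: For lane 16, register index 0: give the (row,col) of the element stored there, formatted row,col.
4,0

lane 16: gid=4 (16/4), tid=0 (16%4)
i=0: r=4+0=4, c=0*2+0=0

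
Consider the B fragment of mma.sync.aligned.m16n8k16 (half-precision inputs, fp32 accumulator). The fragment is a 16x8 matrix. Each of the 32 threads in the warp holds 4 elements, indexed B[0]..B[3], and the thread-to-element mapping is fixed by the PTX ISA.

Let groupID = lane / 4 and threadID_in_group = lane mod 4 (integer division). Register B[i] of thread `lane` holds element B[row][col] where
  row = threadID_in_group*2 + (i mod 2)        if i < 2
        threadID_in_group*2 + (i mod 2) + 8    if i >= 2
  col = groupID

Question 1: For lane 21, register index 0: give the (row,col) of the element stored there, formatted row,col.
lane 21: G=5 (21/4), T=1 (21%4)
i=0: r=1*2+0+0=2, c=G=5

2,5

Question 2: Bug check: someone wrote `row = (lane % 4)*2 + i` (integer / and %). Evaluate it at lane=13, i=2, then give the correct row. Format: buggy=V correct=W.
`(lane % 4)*2 + i`[13,2]⇒4
13: gr=3,th=1
[2] (1*2+0+8,3) = (10,3)
row: 4 vs 10

buggy=4 correct=10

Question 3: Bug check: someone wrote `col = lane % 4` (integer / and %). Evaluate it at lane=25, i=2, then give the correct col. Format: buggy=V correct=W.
buggy=1 correct=6

`lane % 4`[25,2]⇒1
lane 25: gr=6 (25/4), th=1 (25%4)
i=2: r=1*2+0+8=10, c=gr=6
col: 1 vs 6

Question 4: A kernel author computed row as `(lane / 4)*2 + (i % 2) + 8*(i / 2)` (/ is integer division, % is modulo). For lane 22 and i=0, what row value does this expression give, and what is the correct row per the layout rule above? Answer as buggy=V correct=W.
buggy=10 correct=4

`(lane / 4)*2 + (i % 2) + 8*(i / 2)`[22,0]->10
lane 22->22/4=5, 22 mod 4=2
i=0  r:2·2+0+0->4  c:5
row: 10 vs 4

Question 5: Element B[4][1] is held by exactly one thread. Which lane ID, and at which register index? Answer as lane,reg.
6,0

c=1→G=1  r=4→rhi=0,T=2,p=0
L=1*4+2=6  i=0*2+0=0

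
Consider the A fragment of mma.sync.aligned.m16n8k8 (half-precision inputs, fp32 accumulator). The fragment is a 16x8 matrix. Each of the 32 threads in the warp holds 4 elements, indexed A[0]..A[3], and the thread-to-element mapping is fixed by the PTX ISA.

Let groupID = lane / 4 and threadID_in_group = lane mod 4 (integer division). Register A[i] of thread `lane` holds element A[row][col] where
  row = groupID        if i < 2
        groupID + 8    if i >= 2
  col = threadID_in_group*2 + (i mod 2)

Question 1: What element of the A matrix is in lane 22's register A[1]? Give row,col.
5,5

22: G=5,T=2
[1] (5+0,2*2+1) = (5,5)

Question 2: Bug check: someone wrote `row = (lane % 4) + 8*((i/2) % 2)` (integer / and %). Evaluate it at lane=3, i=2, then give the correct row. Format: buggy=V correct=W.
`(lane % 4) + 8*((i/2) % 2)`[3,2]→11
3: G=0,T=3
[2] (0+8,3*2+0) = (8,6)
row: 11 vs 8

buggy=11 correct=8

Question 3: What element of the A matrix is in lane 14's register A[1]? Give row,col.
14: grp=3,tig=2
[1] (3+0,2*2+1) = (3,5)

3,5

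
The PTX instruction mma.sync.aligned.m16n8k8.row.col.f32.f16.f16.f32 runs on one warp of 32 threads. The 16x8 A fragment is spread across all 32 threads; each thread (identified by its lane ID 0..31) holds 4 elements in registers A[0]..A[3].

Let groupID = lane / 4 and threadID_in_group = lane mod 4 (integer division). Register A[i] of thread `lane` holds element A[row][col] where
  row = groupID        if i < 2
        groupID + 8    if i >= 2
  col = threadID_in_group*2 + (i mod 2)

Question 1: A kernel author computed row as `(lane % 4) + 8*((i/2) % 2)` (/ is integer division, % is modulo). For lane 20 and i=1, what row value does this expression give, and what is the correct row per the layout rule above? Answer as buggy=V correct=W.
buggy=0 correct=5

`(lane % 4) + 8*((i/2) % 2)`[20,1]->0
L=20->gid=20>>2=5, tid=20&3=0
[1]->row 5+0=5  col 0·2+1=1
row: 0 vs 5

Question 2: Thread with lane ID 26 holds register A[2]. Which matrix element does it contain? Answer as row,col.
14,4

lane 26→26/4=6, 26 mod 4=2
i=2  r:6+8→14  c:2·2+0→4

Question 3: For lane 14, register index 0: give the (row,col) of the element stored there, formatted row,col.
3,4

lane 14: gr=3 (14/4), th=2 (14%4)
i=0: r=3+0=3, c=2*2+0=4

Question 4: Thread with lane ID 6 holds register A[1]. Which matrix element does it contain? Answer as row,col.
1,5

L=6->gid=6>>2=1, tid=6&3=2
[1]->row 1+0=1  col 2·2+1=5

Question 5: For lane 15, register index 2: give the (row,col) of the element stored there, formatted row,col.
15: g=3,t=3
[2] (3+8,3*2+0) = (11,6)

11,6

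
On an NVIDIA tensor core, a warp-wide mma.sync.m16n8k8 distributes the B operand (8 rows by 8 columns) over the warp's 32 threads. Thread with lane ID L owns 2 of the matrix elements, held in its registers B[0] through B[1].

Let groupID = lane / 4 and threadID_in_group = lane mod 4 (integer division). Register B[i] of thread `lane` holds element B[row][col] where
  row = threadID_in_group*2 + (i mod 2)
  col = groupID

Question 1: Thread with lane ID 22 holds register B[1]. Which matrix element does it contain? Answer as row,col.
lane 22: G=5 (22/4), T=2 (22%4)
i=1: r=2*2+1=5, c=G=5

5,5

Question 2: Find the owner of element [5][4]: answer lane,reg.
c:4=>grp=4  r:5=>tig=2,lo=1
L=4*4+2=18  i=1=1

18,1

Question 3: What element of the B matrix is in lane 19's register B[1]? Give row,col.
7,4

L=19=>grp=19>>2=4, tig=19&3=3
[1]=>row 3·2+1=7  col grp=4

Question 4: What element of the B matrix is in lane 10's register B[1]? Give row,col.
lane 10: gid=2 (10/4), tid=2 (10%4)
i=1: r=2*2+1=5, c=gid=2

5,2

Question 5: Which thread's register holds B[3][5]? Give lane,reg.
21,1

c: 5->gid=5  r: 3->tid=1,i&1=1
L=5*4+1=21  i=1=1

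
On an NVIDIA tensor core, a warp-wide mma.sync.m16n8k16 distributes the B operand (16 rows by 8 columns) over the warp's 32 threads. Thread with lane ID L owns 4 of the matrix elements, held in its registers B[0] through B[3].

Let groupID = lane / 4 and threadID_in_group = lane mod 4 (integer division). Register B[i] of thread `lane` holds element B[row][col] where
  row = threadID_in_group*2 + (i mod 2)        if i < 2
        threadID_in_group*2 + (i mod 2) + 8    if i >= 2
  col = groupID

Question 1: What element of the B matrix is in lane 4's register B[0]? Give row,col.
lane 4: gr=1 (4/4), th=0 (4%4)
i=0: r=0*2+0+0=0, c=gr=1

0,1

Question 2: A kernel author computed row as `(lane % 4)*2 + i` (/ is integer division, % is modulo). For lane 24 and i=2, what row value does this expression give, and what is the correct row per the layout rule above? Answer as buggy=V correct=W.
buggy=2 correct=8

`(lane % 4)*2 + i`[24,2]=>2
lane 24=>24/4=6, 24 mod 4=0
i=2  r:2·0+0+8=>8  c:6
row: 2 vs 8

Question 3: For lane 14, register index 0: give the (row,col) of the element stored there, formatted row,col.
4,3

L=14->g=14>>2=3, t=14&3=2
[0]->row 2·2+0+0=4  col g=3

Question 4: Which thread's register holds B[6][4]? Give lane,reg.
19,0

c=4⇒gr=4  r=6⇒Rb=0,th=3,odd=0
L=4*4+3=19  i=0*2+0=0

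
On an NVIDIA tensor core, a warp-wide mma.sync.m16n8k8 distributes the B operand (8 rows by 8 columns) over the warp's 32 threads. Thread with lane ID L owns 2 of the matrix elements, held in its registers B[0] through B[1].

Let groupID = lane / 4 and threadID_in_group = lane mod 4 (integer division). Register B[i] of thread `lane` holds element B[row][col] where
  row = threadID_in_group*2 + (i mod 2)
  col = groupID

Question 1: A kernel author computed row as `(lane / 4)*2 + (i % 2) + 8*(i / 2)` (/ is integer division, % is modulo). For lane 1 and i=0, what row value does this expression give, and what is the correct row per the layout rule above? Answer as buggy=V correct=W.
`(lane / 4)*2 + (i % 2) + 8*(i / 2)`[1,0]⇒0
lane 1: gr=0 (1/4), th=1 (1%4)
i=0: r=1*2+0=2, c=gr=0
row: 0 vs 2

buggy=0 correct=2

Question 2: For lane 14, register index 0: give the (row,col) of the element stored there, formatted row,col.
4,3

lane 14: grp=3 (14/4), tig=2 (14%4)
i=0: r=2*2+0=4, c=grp=3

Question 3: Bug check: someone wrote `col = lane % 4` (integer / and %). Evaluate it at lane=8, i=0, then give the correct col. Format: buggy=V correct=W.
buggy=0 correct=2

`lane % 4`[8,0]->0
lane 8->8/4=2, 8 mod 4=0
i=0  r:2·0+0->0  c:2
col: 0 vs 2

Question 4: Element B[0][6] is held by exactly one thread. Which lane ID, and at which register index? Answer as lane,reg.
24,0

c=6⇒gr=6  r=0⇒th=0,odd=0
L=6*4+0=24  i=0=0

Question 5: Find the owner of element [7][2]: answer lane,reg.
11,1

c=2⇒gr=2  r=7⇒th=3,odd=1
L=2*4+3=11  i=1=1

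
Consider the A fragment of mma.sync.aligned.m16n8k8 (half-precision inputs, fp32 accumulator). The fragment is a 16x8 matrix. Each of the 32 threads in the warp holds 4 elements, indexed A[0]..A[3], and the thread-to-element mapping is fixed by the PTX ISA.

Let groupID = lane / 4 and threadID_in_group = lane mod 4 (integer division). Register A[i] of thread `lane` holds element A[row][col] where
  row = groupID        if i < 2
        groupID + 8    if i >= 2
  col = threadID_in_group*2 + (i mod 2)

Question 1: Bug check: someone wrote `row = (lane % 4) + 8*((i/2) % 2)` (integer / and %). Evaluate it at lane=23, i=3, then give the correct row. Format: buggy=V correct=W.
`(lane % 4) + 8*((i/2) % 2)`[23,3]->11
lane 23: gid=5 (23/4), tid=3 (23%4)
i=3: r=5+8=13, c=3*2+1=7
row: 11 vs 13

buggy=11 correct=13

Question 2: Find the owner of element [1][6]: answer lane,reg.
7,0

r: 1->gid=1,r8=0  c: 6->tid=3,i&1=0
L=1*4+3=7  i=0*2+0=0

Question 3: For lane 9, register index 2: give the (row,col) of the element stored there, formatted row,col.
lane 9->9/4=2, 9 mod 4=1
i=2  r:2+8->10  c:2·1+0->2

10,2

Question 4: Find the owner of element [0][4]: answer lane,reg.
2,0

r: 0->gid=0,r8=0  c: 4->tid=2,i&1=0
L=0*4+2=2  i=0*2+0=0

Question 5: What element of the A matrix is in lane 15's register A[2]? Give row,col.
L=15->g=15>>2=3, t=15&3=3
[2]->row 3+8=11  col 3·2+0=6

11,6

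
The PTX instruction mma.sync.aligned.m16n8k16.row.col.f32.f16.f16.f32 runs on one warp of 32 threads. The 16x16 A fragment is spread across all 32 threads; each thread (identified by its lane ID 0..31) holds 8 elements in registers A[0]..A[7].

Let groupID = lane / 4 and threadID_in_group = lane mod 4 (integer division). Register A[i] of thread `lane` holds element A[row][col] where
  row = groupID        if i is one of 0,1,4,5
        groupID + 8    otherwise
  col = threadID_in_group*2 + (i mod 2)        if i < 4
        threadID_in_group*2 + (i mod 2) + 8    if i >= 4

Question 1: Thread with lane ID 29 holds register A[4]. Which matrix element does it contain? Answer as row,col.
7,10

lane 29->29/4=7, 29 mod 4=1
i=4  r:7+0->7  c:2·1+0+8->10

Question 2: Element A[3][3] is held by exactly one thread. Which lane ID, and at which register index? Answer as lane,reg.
r=3->g=3,rb=0  c=3->cb=0,t=1,b0=1
L=3*4+1=13  i=0*4+0*2+1=1

13,1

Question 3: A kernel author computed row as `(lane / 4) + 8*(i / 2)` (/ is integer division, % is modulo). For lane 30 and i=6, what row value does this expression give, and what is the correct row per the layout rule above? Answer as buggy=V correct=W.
buggy=31 correct=15

`(lane / 4) + 8*(i / 2)`[30,6]⇒31
30: gr=7,th=2
[6] (7+8,2*2+0+8) = (15,12)
row: 31 vs 15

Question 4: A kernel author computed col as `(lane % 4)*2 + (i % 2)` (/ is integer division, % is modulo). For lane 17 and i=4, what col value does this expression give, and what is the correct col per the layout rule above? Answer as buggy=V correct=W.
`(lane % 4)*2 + (i % 2)`[17,4]->2
lane 17->17/4=4, 17 mod 4=1
i=4  r:4+0->4  c:2·1+0+8->10
col: 2 vs 10

buggy=2 correct=10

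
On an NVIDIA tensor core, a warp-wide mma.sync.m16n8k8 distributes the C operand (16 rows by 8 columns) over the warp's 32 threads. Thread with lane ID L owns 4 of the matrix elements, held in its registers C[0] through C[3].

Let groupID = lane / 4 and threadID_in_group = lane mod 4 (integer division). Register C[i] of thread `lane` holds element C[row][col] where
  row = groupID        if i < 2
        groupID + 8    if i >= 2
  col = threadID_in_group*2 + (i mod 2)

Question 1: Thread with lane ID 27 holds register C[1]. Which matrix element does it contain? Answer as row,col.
L=27->g=27>>2=6, t=27&3=3
[1]->row 6+0=6  col 3·2+1=7

6,7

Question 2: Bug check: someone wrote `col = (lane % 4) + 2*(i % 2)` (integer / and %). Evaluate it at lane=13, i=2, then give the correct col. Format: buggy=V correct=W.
buggy=1 correct=2

`(lane % 4) + 2*(i % 2)`[13,2]→1
lane 13: G=3 (13/4), T=1 (13%4)
i=2: r=3+8=11, c=1*2+0=2
col: 1 vs 2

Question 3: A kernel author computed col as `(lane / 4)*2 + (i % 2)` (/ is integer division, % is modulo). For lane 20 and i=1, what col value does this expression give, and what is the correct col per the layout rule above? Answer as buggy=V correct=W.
`(lane / 4)*2 + (i % 2)`[20,1]=>11
lane 20=>20/4=5, 20 mod 4=0
i=1  r:5+0=>5  c:2·0+1=>1
col: 11 vs 1

buggy=11 correct=1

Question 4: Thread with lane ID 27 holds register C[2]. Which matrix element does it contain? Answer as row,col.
14,6

L=27⇒gr=27>>2=6, th=27&3=3
[2]⇒row 6+8=14  col 3·2+0=6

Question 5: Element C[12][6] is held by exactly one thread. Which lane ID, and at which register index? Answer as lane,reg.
19,2

r=12->g=4,rb=1  c=6->t=3,b0=0
L=4*4+3=19  i=1*2+0=2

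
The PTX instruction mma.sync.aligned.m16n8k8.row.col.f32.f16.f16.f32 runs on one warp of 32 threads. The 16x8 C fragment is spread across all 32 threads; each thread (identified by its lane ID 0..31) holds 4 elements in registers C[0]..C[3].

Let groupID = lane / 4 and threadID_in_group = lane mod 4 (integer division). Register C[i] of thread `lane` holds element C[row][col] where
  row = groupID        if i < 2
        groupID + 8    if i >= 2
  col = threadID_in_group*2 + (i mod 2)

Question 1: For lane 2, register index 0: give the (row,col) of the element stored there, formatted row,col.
0,4

lane 2->2/4=0, 2 mod 4=2
i=0  r:0+0->0  c:2·2+0->4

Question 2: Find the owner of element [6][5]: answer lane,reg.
r=6->g=6,rb=0  c=5->t=2,b0=1
L=6*4+2=26  i=0*2+1=1

26,1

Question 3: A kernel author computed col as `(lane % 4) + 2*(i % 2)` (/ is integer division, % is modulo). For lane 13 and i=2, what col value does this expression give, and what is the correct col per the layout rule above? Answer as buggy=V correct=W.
`(lane % 4) + 2*(i % 2)`[13,2]→1
13: G=3,T=1
[2] (3+8,1*2+0) = (11,2)
col: 1 vs 2

buggy=1 correct=2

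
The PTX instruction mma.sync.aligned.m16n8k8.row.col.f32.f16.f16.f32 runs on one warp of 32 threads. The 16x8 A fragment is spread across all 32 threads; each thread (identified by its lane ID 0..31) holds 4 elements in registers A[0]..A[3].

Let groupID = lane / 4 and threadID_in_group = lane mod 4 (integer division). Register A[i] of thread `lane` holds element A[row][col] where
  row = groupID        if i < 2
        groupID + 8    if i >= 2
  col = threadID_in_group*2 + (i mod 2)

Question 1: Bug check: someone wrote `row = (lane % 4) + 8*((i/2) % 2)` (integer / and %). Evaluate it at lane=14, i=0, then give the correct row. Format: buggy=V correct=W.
`(lane % 4) + 8*((i/2) % 2)`[14,0]=>2
L=14=>grp=14>>2=3, tig=14&3=2
[0]=>row 3+0=3  col 2·2+0=4
row: 2 vs 3

buggy=2 correct=3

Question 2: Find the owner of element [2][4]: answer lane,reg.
r=2->g=2,rb=0  c=4->t=2,b0=0
L=2*4+2=10  i=0*2+0=0

10,0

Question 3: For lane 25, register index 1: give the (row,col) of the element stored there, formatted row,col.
lane 25: grp=6 (25/4), tig=1 (25%4)
i=1: r=6+0=6, c=1*2+1=3

6,3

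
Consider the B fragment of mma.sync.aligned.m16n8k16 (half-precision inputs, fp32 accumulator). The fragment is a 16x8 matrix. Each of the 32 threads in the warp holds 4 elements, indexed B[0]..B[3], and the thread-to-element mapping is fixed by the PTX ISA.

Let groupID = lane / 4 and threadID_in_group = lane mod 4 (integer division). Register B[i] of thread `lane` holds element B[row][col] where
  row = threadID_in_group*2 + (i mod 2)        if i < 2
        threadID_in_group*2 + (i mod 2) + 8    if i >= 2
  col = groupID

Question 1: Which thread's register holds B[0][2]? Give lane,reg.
c: 2->gid=2  r: 0->r8=0,tid=0,i&1=0
L=2*4+0=8  i=0*2+0=0

8,0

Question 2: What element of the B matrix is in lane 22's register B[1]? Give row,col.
lane 22->22/4=5, 22 mod 4=2
i=1  r:2·2+1+0->5  c:5

5,5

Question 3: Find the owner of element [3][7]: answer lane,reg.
29,1

c=7->g=7  r=3->rb=0,t=1,b0=1
L=7*4+1=29  i=0*2+1=1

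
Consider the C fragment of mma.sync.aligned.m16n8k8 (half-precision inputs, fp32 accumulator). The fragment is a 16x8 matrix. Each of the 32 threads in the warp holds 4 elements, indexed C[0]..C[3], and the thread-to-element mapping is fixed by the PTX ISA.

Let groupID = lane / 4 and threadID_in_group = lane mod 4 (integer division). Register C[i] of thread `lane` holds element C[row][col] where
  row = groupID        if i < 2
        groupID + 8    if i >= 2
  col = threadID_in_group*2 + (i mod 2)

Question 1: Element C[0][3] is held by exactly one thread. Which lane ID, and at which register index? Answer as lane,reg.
1,1

r=0->g=0,rb=0  c=3->t=1,b0=1
L=0*4+1=1  i=0*2+1=1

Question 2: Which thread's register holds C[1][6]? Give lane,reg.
r=1⇒gr=1,Rb=0  c=6⇒th=3,odd=0
L=1*4+3=7  i=0*2+0=0

7,0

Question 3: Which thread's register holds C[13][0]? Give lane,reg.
r=13->g=5,rb=1  c=0->t=0,b0=0
L=5*4+0=20  i=1*2+0=2

20,2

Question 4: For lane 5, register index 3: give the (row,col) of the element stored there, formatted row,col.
lane 5⇒5/4=1, 5 mod 4=1
i=3  r:1+8⇒9  c:2·1+1⇒3

9,3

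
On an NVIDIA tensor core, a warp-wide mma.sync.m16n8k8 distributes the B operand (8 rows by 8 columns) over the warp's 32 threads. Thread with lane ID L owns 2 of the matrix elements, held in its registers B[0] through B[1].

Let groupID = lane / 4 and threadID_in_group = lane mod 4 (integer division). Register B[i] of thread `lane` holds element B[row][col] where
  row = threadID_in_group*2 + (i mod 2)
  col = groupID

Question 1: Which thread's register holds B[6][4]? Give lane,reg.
c:4=>grp=4  r:6=>tig=3,lo=0
L=4*4+3=19  i=0=0

19,0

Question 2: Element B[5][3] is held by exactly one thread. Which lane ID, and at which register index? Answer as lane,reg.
14,1

c=3->g=3  r=5->t=2,b0=1
L=3*4+2=14  i=1=1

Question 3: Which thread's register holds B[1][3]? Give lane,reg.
c:3=>grp=3  r:1=>tig=0,lo=1
L=3*4+0=12  i=1=1

12,1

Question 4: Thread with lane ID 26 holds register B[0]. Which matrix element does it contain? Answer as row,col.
L=26=>grp=26>>2=6, tig=26&3=2
[0]=>row 2·2+0=4  col grp=6

4,6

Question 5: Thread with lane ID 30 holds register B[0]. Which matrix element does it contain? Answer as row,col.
L=30=>grp=30>>2=7, tig=30&3=2
[0]=>row 2·2+0=4  col grp=7

4,7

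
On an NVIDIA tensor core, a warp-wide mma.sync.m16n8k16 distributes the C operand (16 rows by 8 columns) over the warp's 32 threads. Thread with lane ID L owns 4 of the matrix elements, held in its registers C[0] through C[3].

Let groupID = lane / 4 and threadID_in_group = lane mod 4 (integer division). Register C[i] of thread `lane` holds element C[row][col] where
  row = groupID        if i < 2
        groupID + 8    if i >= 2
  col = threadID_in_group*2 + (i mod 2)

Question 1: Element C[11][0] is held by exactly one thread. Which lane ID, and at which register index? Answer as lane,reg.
12,2

r: 11->gid=3,r8=1  c: 0->tid=0,i&1=0
L=3*4+0=12  i=1*2+0=2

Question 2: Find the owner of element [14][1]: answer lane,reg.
24,3

r:14=>grp=6,rB=1  c:1=>tig=0,lo=1
L=6*4+0=24  i=1*2+1=3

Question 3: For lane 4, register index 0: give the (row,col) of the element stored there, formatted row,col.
1,0

lane 4→4/4=1, 4 mod 4=0
i=0  r:1+0→1  c:2·0+0→0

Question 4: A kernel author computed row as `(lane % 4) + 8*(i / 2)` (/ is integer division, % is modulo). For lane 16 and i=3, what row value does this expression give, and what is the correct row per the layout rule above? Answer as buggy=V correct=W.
buggy=8 correct=12

`(lane % 4) + 8*(i / 2)`[16,3]=>8
lane 16: grp=4 (16/4), tig=0 (16%4)
i=3: r=4+8=12, c=0*2+1=1
row: 8 vs 12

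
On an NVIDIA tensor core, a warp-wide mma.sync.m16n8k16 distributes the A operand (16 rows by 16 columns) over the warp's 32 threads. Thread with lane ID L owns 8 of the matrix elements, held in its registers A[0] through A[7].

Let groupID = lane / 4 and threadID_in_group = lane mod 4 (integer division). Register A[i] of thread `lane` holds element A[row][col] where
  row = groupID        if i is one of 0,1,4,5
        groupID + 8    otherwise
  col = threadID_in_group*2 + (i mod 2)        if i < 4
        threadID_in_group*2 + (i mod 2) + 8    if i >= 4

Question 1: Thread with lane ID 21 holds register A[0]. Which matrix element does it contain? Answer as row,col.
5,2

lane 21: gr=5 (21/4), th=1 (21%4)
i=0: r=5+0=5, c=1*2+0+0=2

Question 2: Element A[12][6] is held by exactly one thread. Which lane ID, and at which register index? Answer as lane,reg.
19,2

r: 12->gid=4,r8=1  c: 6->c8=0,tid=3,i&1=0
L=4*4+3=19  i=0*4+1*2+0=2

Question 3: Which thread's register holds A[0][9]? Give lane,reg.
0,5

r:0=>grp=0,rB=0  c:9=>cB=1,tig=0,lo=1
L=0*4+0=0  i=1*4+0*2+1=5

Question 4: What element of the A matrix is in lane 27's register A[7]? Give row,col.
27: gr=6,th=3
[7] (6+8,3*2+1+8) = (14,15)

14,15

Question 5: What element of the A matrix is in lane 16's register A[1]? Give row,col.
4,1

L=16->gid=16>>2=4, tid=16&3=0
[1]->row 4+0=4  col 0·2+1+0=1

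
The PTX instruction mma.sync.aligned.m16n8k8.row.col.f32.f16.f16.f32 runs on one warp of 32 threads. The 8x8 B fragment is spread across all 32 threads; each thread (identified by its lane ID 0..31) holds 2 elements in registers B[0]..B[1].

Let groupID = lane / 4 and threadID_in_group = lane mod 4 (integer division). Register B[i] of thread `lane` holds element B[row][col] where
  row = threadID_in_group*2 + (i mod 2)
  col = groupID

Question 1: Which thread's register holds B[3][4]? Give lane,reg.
c: 4->gid=4  r: 3->tid=1,i&1=1
L=4*4+1=17  i=1=1

17,1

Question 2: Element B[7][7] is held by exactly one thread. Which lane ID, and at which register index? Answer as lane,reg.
31,1

c=7⇒gr=7  r=7⇒th=3,odd=1
L=7*4+3=31  i=1=1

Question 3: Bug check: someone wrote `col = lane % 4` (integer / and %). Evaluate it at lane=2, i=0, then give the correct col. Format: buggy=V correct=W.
`lane % 4`[2,0]->2
lane 2: gid=0 (2/4), tid=2 (2%4)
i=0: r=2*2+0=4, c=gid=0
col: 2 vs 0

buggy=2 correct=0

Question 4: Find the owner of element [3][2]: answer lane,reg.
9,1

c=2->g=2  r=3->t=1,b0=1
L=2*4+1=9  i=1=1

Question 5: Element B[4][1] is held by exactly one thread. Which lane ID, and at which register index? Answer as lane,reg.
6,0

c:1=>grp=1  r:4=>tig=2,lo=0
L=1*4+2=6  i=0=0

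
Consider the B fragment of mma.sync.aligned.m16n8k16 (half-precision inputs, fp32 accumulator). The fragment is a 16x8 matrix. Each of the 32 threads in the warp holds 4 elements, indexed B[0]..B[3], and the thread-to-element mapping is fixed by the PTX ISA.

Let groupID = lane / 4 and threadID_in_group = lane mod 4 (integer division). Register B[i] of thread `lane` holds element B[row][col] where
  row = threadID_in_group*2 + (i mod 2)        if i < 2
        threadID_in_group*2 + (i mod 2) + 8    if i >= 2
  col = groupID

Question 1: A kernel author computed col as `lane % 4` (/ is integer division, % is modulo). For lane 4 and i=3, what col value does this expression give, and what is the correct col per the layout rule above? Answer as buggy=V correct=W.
buggy=0 correct=1

`lane % 4`[4,3]⇒0
4: gr=1,th=0
[3] (0*2+1+8,1) = (9,1)
col: 0 vs 1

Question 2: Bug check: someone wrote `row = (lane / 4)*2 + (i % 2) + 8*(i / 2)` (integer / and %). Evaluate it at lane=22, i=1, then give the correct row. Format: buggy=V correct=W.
buggy=11 correct=5

`(lane / 4)*2 + (i % 2) + 8*(i / 2)`[22,1]⇒11
L=22⇒gr=22>>2=5, th=22&3=2
[1]⇒row 2·2+1+0=5  col gr=5
row: 11 vs 5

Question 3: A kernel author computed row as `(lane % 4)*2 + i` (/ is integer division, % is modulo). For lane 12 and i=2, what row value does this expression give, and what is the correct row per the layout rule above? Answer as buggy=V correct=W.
buggy=2 correct=8

`(lane % 4)*2 + i`[12,2]⇒2
12: gr=3,th=0
[2] (0*2+0+8,3) = (8,3)
row: 2 vs 8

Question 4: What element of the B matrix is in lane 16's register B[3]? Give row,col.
16: grp=4,tig=0
[3] (0*2+1+8,4) = (9,4)

9,4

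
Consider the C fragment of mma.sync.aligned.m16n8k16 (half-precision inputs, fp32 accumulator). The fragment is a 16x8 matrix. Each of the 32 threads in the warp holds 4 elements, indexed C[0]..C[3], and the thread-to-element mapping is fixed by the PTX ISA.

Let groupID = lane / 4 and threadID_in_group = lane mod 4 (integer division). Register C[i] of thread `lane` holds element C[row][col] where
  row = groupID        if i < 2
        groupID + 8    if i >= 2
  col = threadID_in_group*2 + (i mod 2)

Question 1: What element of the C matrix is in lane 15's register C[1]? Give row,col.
lane 15→15/4=3, 15 mod 4=3
i=1  r:3+0→3  c:2·3+1→7

3,7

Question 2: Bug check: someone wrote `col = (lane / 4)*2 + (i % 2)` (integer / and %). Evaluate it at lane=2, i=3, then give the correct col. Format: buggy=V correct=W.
buggy=1 correct=5

`(lane / 4)*2 + (i % 2)`[2,3]=>1
lane 2=>2/4=0, 2 mod 4=2
i=3  r:0+8=>8  c:2·2+1=>5
col: 1 vs 5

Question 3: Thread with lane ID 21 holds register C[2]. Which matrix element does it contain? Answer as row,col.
13,2

lane 21->21/4=5, 21 mod 4=1
i=2  r:5+8->13  c:2·1+0->2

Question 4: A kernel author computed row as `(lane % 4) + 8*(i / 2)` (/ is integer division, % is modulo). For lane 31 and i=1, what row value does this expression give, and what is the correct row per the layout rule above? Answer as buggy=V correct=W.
`(lane % 4) + 8*(i / 2)`[31,1]→3
L=31→G=31>>2=7, T=31&3=3
[1]→row 7+0=7  col 3·2+1=7
row: 3 vs 7

buggy=3 correct=7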